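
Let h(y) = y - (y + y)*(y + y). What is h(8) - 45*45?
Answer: -2273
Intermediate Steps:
h(y) = y - 4*y**2 (h(y) = y - 2*y*2*y = y - 4*y**2)
h(8) - 45*45 = 8*(1 - 4*8) - 45*45 = 8*(1 - 32) - 2025 = 8*(-31) - 2025 = -248 - 2025 = -2273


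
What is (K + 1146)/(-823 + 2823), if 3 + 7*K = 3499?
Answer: 5759/7000 ≈ 0.82271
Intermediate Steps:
K = 3496/7 (K = -3/7 + (1/7)*3499 = -3/7 + 3499/7 = 3496/7 ≈ 499.43)
(K + 1146)/(-823 + 2823) = (3496/7 + 1146)/(-823 + 2823) = (11518/7)/2000 = (11518/7)*(1/2000) = 5759/7000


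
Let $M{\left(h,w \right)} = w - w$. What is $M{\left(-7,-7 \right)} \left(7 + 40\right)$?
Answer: $0$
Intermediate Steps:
$M{\left(h,w \right)} = 0$
$M{\left(-7,-7 \right)} \left(7 + 40\right) = 0 \left(7 + 40\right) = 0 \cdot 47 = 0$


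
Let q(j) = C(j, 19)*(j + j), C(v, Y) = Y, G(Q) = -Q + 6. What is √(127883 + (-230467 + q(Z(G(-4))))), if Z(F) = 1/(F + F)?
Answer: I*√10258210/10 ≈ 320.28*I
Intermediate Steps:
G(Q) = 6 - Q
Z(F) = 1/(2*F)
q(j) = 38*j (q(j) = 19*(j + j) = 19*(2*j) = 38*j)
√(127883 + (-230467 + q(Z(G(-4))))) = √(127883 + (-230467 + 38*(1/(2*(6 - 1*(-4)))))) = √(127883 + (-230467 + 38*(1/(2*(6 + 4))))) = √(127883 + (-230467 + 38*((½)/10))) = √(127883 + (-230467 + 38*((½)*(⅒)))) = √(127883 + (-230467 + 38*(1/20))) = √(127883 + (-230467 + 19/10)) = √(127883 - 2304651/10) = √(-1025821/10) = I*√10258210/10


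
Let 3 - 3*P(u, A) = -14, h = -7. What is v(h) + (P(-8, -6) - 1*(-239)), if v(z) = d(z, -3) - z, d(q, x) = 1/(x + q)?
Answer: 7547/30 ≈ 251.57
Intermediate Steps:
d(q, x) = 1/(q + x)
P(u, A) = 17/3 (P(u, A) = 1 - 1/3*(-14) = 1 + 14/3 = 17/3)
v(z) = 1/(-3 + z) - z (v(z) = 1/(z - 3) - z = 1/(-3 + z) - z)
v(h) + (P(-8, -6) - 1*(-239)) = (1 - 1*(-7)*(-3 - 7))/(-3 - 7) + (17/3 - 1*(-239)) = (1 - 1*(-7)*(-10))/(-10) + (17/3 + 239) = -(1 - 70)/10 + 734/3 = -1/10*(-69) + 734/3 = 69/10 + 734/3 = 7547/30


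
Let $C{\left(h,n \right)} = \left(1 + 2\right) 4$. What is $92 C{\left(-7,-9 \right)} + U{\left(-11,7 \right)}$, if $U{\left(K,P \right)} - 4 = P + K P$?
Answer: $1038$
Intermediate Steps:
$U{\left(K,P \right)} = 4 + P + K P$ ($U{\left(K,P \right)} = 4 + \left(P + K P\right) = 4 + P + K P$)
$C{\left(h,n \right)} = 12$ ($C{\left(h,n \right)} = 3 \cdot 4 = 12$)
$92 C{\left(-7,-9 \right)} + U{\left(-11,7 \right)} = 92 \cdot 12 + \left(4 + 7 - 77\right) = 1104 + \left(4 + 7 - 77\right) = 1104 - 66 = 1038$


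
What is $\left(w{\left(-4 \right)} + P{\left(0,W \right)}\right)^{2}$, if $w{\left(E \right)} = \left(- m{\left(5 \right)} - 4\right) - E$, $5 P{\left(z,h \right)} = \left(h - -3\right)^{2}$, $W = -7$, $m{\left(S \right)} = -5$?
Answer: $\frac{1681}{25} \approx 67.24$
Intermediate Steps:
$P{\left(z,h \right)} = \frac{\left(3 + h\right)^{2}}{5}$ ($P{\left(z,h \right)} = \frac{\left(h - -3\right)^{2}}{5} = \frac{\left(h + 3\right)^{2}}{5} = \frac{\left(3 + h\right)^{2}}{5}$)
$w{\left(E \right)} = 1 - E$ ($w{\left(E \right)} = \left(\left(-1\right) \left(-5\right) - 4\right) - E = \left(5 - 4\right) - E = 1 - E$)
$\left(w{\left(-4 \right)} + P{\left(0,W \right)}\right)^{2} = \left(\left(1 - -4\right) + \frac{\left(3 - 7\right)^{2}}{5}\right)^{2} = \left(\left(1 + 4\right) + \frac{\left(-4\right)^{2}}{5}\right)^{2} = \left(5 + \frac{1}{5} \cdot 16\right)^{2} = \left(5 + \frac{16}{5}\right)^{2} = \left(\frac{41}{5}\right)^{2} = \frac{1681}{25}$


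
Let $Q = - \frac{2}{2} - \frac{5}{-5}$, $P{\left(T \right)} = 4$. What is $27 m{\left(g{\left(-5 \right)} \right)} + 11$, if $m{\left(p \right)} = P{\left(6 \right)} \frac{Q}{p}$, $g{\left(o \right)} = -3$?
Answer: $11$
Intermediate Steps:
$Q = 0$ ($Q = \left(-2\right) \frac{1}{2} - -1 = -1 + 1 = 0$)
$m{\left(p \right)} = 0$ ($m{\left(p \right)} = 4 \frac{0}{p} = 4 \cdot 0 = 0$)
$27 m{\left(g{\left(-5 \right)} \right)} + 11 = 27 \cdot 0 + 11 = 0 + 11 = 11$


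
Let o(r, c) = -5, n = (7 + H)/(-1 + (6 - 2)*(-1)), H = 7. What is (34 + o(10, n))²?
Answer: 841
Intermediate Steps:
n = -14/5 (n = (7 + 7)/(-1 + (6 - 2)*(-1)) = 14/(-1 + 4*(-1)) = 14/(-1 - 4) = 14/(-5) = 14*(-⅕) = -14/5 ≈ -2.8000)
(34 + o(10, n))² = (34 - 5)² = 29² = 841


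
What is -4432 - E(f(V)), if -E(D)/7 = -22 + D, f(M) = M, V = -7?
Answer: -4635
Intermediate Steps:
E(D) = 154 - 7*D (E(D) = -7*(-22 + D) = 154 - 7*D)
-4432 - E(f(V)) = -4432 - (154 - 7*(-7)) = -4432 - (154 + 49) = -4432 - 1*203 = -4432 - 203 = -4635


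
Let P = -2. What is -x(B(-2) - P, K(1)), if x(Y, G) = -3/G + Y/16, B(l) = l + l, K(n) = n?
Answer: 25/8 ≈ 3.1250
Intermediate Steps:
B(l) = 2*l
x(Y, G) = -3/G + Y/16 (x(Y, G) = -3/G + Y*(1/16) = -3/G + Y/16)
-x(B(-2) - P, K(1)) = -(-3/1 + (2*(-2) - 1*(-2))/16) = -(-3*1 + (-4 + 2)/16) = -(-3 + (1/16)*(-2)) = -(-3 - 1/8) = -1*(-25/8) = 25/8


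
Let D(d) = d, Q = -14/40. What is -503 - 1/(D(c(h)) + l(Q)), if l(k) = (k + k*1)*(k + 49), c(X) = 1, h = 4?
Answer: -3325133/6611 ≈ -502.97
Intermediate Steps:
Q = -7/20 (Q = -14*1/40 = -7/20 ≈ -0.35000)
l(k) = 2*k*(49 + k) (l(k) = (k + k)*(49 + k) = (2*k)*(49 + k) = 2*k*(49 + k))
-503 - 1/(D(c(h)) + l(Q)) = -503 - 1/(1 + 2*(-7/20)*(49 - 7/20)) = -503 - 1/(1 + 2*(-7/20)*(973/20)) = -503 - 1/(1 - 6811/200) = -503 - 1/(-6611/200) = -503 - 1*(-200/6611) = -503 + 200/6611 = -3325133/6611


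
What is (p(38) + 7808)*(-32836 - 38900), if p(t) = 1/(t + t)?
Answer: -10642197006/19 ≈ -5.6012e+8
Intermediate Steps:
p(t) = 1/(2*t)
(p(38) + 7808)*(-32836 - 38900) = ((½)/38 + 7808)*(-32836 - 38900) = ((½)*(1/38) + 7808)*(-71736) = (1/76 + 7808)*(-71736) = (593409/76)*(-71736) = -10642197006/19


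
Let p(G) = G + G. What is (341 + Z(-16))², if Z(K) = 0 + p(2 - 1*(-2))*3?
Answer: 133225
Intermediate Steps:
p(G) = 2*G
Z(K) = 24 (Z(K) = 0 + (2*(2 - 1*(-2)))*3 = 0 + (2*(2 + 2))*3 = 0 + (2*4)*3 = 0 + 8*3 = 0 + 24 = 24)
(341 + Z(-16))² = (341 + 24)² = 365² = 133225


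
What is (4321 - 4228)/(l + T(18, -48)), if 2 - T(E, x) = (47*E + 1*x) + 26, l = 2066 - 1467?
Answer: -93/223 ≈ -0.41704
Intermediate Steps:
l = 599
T(E, x) = -24 - x - 47*E (T(E, x) = 2 - ((47*E + 1*x) + 26) = 2 - ((47*E + x) + 26) = 2 - ((x + 47*E) + 26) = 2 - (26 + x + 47*E) = 2 + (-26 - x - 47*E) = -24 - x - 47*E)
(4321 - 4228)/(l + T(18, -48)) = (4321 - 4228)/(599 + (-24 - 1*(-48) - 47*18)) = 93/(599 + (-24 + 48 - 846)) = 93/(599 - 822) = 93/(-223) = 93*(-1/223) = -93/223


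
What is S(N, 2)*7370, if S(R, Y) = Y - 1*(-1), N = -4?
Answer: 22110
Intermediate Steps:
S(R, Y) = 1 + Y (S(R, Y) = Y + 1 = 1 + Y)
S(N, 2)*7370 = (1 + 2)*7370 = 3*7370 = 22110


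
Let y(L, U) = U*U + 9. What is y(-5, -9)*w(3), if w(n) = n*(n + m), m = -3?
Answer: 0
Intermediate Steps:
w(n) = n*(-3 + n) (w(n) = n*(n - 3) = n*(-3 + n))
y(L, U) = 9 + U² (y(L, U) = U² + 9 = 9 + U²)
y(-5, -9)*w(3) = (9 + (-9)²)*(3*(-3 + 3)) = (9 + 81)*(3*0) = 90*0 = 0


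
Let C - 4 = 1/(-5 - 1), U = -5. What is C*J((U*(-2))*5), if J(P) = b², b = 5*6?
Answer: 3450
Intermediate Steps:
C = 23/6 (C = 4 + 1/(-5 - 1) = 4 + 1/(-6) = 4 - ⅙ = 23/6 ≈ 3.8333)
b = 30
J(P) = 900 (J(P) = 30² = 900)
C*J((U*(-2))*5) = (23/6)*900 = 3450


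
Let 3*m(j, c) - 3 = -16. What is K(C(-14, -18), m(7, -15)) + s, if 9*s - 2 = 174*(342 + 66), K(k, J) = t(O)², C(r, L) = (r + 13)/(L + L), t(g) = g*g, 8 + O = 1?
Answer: 92603/9 ≈ 10289.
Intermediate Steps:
O = -7 (O = -8 + 1 = -7)
m(j, c) = -13/3 (m(j, c) = 1 + (⅓)*(-16) = 1 - 16/3 = -13/3)
t(g) = g²
C(r, L) = (13 + r)/(2*L) (C(r, L) = (13 + r)/((2*L)) = (13 + r)*(1/(2*L)) = (13 + r)/(2*L))
K(k, J) = 2401 (K(k, J) = ((-7)²)² = 49² = 2401)
s = 70994/9 (s = 2/9 + (174*(342 + 66))/9 = 2/9 + (174*408)/9 = 2/9 + (⅑)*70992 = 2/9 + 7888 = 70994/9 ≈ 7888.2)
K(C(-14, -18), m(7, -15)) + s = 2401 + 70994/9 = 92603/9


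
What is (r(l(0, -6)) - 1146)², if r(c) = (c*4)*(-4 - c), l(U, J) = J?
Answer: 1425636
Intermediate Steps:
r(c) = 4*c*(-4 - c) (r(c) = (4*c)*(-4 - c) = 4*c*(-4 - c))
(r(l(0, -6)) - 1146)² = (-4*(-6)*(4 - 6) - 1146)² = (-4*(-6)*(-2) - 1146)² = (-48 - 1146)² = (-1194)² = 1425636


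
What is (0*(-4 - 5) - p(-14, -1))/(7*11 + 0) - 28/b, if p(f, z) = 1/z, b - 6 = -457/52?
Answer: 112257/11165 ≈ 10.054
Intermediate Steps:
b = -145/52 (b = 6 - 457/52 = -145/52 ≈ -2.7885)
(0*(-4 - 5) - p(-14, -1))/(7*11 + 0) - 28/b = (0*(-4 - 5) - 1/(-1))/(7*11 + 0) - 28/(-145/52) = (0*(-9) - 1*(-1))/(77 + 0) - 28*(-52/145) = (0 + 1)/77 + 1456/145 = 1*(1/77) + 1456/145 = 1/77 + 1456/145 = 112257/11165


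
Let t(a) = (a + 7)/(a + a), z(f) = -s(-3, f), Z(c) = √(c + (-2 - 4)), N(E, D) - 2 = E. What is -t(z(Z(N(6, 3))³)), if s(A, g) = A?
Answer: -5/3 ≈ -1.6667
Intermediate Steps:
N(E, D) = 2 + E
Z(c) = √(-6 + c) (Z(c) = √(c - 6) = √(-6 + c))
z(f) = 3 (z(f) = -1*(-3) = 3)
t(a) = (7 + a)/(2*a) (t(a) = (7 + a)/((2*a)) = (7 + a)*(1/(2*a)) = (7 + a)/(2*a))
-t(z(Z(N(6, 3))³)) = -(7 + 3)/(2*3) = -10/(2*3) = -1*5/3 = -5/3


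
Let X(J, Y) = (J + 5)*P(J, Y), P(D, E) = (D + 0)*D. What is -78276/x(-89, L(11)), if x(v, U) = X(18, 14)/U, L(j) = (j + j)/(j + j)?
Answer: -6523/621 ≈ -10.504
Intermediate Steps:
P(D, E) = D**2 (P(D, E) = D*D = D**2)
X(J, Y) = J**2*(5 + J) (X(J, Y) = (J + 5)*J**2 = (5 + J)*J**2 = J**2*(5 + J))
L(j) = 1 (L(j) = (2*j)/((2*j)) = (2*j)*(1/(2*j)) = 1)
x(v, U) = 7452/U (x(v, U) = (18**2*(5 + 18))/U = (324*23)/U = 7452/U)
-78276/x(-89, L(11)) = -78276/(7452/1) = -78276/(7452*1) = -78276/7452 = -78276*1/7452 = -6523/621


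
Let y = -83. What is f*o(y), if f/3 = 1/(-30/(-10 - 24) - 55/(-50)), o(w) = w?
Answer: -42330/337 ≈ -125.61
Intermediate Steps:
f = 510/337 (f = 3/(-30/(-10 - 24) - 55/(-50)) = 3/(-30/(-34) - 55*(-1/50)) = 3/(-30*(-1/34) + 11/10) = 3/(15/17 + 11/10) = 3/(337/170) = 3*(170/337) = 510/337 ≈ 1.5134)
f*o(y) = (510/337)*(-83) = -42330/337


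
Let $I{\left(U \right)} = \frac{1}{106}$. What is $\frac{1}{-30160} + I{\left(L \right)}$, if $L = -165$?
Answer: $\frac{15027}{1598480} \approx 0.0094008$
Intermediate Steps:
$I{\left(U \right)} = \frac{1}{106}$
$\frac{1}{-30160} + I{\left(L \right)} = \frac{1}{-30160} + \frac{1}{106} = - \frac{1}{30160} + \frac{1}{106} = \frac{15027}{1598480}$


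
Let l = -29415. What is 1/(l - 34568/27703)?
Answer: -27703/814918313 ≈ -3.3995e-5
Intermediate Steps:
1/(l - 34568/27703) = 1/(-29415 - 34568/27703) = 1/(-814918313/27703) = -27703/814918313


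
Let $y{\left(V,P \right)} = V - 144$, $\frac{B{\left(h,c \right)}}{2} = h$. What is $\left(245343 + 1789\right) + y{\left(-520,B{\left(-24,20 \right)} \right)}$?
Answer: $246468$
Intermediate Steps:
$B{\left(h,c \right)} = 2 h$
$y{\left(V,P \right)} = -144 + V$
$\left(245343 + 1789\right) + y{\left(-520,B{\left(-24,20 \right)} \right)} = \left(245343 + 1789\right) - 664 = 247132 - 664 = 246468$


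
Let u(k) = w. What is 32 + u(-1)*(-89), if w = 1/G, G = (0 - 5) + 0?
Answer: 249/5 ≈ 49.800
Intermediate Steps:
G = -5 (G = -5 + 0 = -5)
w = -1/5 (w = 1/(-5) = -1/5 ≈ -0.20000)
u(k) = -1/5
32 + u(-1)*(-89) = 32 - 1/5*(-89) = 32 + 89/5 = 249/5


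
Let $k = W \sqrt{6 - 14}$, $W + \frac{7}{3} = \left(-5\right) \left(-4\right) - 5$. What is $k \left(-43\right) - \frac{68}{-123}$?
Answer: $\frac{68}{123} - \frac{3268 i \sqrt{2}}{3} \approx 0.55285 - 1540.6 i$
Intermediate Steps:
$W = \frac{38}{3}$ ($W = - \frac{7}{3} - -15 = - \frac{7}{3} + \left(20 - 5\right) = - \frac{7}{3} + 15 = \frac{38}{3} \approx 12.667$)
$k = \frac{76 i \sqrt{2}}{3}$ ($k = \frac{38 \sqrt{6 - 14}}{3} = \frac{38 \sqrt{-8}}{3} = \frac{38 \cdot 2 i \sqrt{2}}{3} = \frac{76 i \sqrt{2}}{3} \approx 35.827 i$)
$k \left(-43\right) - \frac{68}{-123} = \frac{76 i \sqrt{2}}{3} \left(-43\right) - \frac{68}{-123} = - \frac{3268 i \sqrt{2}}{3} - - \frac{68}{123} = - \frac{3268 i \sqrt{2}}{3} + \frac{68}{123} = \frac{68}{123} - \frac{3268 i \sqrt{2}}{3}$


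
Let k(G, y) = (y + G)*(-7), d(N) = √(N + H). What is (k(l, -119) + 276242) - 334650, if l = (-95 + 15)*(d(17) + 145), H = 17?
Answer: 23625 + 560*√34 ≈ 26890.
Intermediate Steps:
d(N) = √(17 + N) (d(N) = √(N + 17) = √(17 + N))
l = -11600 - 80*√34 (l = (-95 + 15)*(√(17 + 17) + 145) = -80*(√34 + 145) = -80*(145 + √34) = -11600 - 80*√34 ≈ -12066.)
k(G, y) = -7*G - 7*y (k(G, y) = (G + y)*(-7) = -7*G - 7*y)
(k(l, -119) + 276242) - 334650 = ((-7*(-11600 - 80*√34) - 7*(-119)) + 276242) - 334650 = (((81200 + 560*√34) + 833) + 276242) - 334650 = ((82033 + 560*√34) + 276242) - 334650 = (358275 + 560*√34) - 334650 = 23625 + 560*√34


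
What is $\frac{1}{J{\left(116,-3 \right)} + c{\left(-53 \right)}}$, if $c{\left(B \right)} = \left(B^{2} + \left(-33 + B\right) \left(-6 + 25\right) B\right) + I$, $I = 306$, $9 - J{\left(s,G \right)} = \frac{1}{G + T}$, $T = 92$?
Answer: $\frac{89}{7985613} \approx 1.1145 \cdot 10^{-5}$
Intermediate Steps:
$J{\left(s,G \right)} = 9 - \frac{1}{92 + G}$ ($J{\left(s,G \right)} = 9 - \frac{1}{G + 92} = 9 - \frac{1}{92 + G}$)
$c{\left(B \right)} = 306 + B^{2} + B \left(-627 + 19 B\right)$ ($c{\left(B \right)} = \left(B^{2} + \left(-33 + B\right) \left(-6 + 25\right) B\right) + 306 = \left(B^{2} + \left(-33 + B\right) 19 B\right) + 306 = \left(B^{2} + \left(-627 + 19 B\right) B\right) + 306 = \left(B^{2} + B \left(-627 + 19 B\right)\right) + 306 = 306 + B^{2} + B \left(-627 + 19 B\right)$)
$\frac{1}{J{\left(116,-3 \right)} + c{\left(-53 \right)}} = \frac{1}{\frac{827 + 9 \left(-3\right)}{92 - 3} + \left(306 - -33231 + 20 \left(-53\right)^{2}\right)} = \frac{1}{\frac{827 - 27}{89} + \left(306 + 33231 + 20 \cdot 2809\right)} = \frac{1}{\frac{1}{89} \cdot 800 + \left(306 + 33231 + 56180\right)} = \frac{1}{\frac{800}{89} + 89717} = \frac{1}{\frac{7985613}{89}} = \frac{89}{7985613}$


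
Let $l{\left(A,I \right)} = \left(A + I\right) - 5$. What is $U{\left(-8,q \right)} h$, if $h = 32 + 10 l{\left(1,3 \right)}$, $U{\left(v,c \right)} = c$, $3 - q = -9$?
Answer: $264$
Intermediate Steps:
$q = 12$ ($q = 3 - -9 = 3 + 9 = 12$)
$l{\left(A,I \right)} = -5 + A + I$
$h = 22$ ($h = 32 + 10 \left(-5 + 1 + 3\right) = 32 + 10 \left(-1\right) = 32 - 10 = 22$)
$U{\left(-8,q \right)} h = 12 \cdot 22 = 264$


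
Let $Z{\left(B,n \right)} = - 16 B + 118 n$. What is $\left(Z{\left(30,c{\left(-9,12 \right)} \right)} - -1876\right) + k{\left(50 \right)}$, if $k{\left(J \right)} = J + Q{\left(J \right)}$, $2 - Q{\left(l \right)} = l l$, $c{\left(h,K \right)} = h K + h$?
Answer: $-14858$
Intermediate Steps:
$c{\left(h,K \right)} = h + K h$ ($c{\left(h,K \right)} = K h + h = h + K h$)
$Q{\left(l \right)} = 2 - l^{2}$ ($Q{\left(l \right)} = 2 - l l = 2 - l^{2}$)
$k{\left(J \right)} = 2 + J - J^{2}$ ($k{\left(J \right)} = J - \left(-2 + J^{2}\right) = 2 + J - J^{2}$)
$\left(Z{\left(30,c{\left(-9,12 \right)} \right)} - -1876\right) + k{\left(50 \right)} = \left(\left(\left(-16\right) 30 + 118 \left(- 9 \left(1 + 12\right)\right)\right) - -1876\right) + \left(2 + 50 - 50^{2}\right) = \left(\left(-480 + 118 \left(\left(-9\right) 13\right)\right) + 1876\right) + \left(2 + 50 - 2500\right) = \left(\left(-480 + 118 \left(-117\right)\right) + 1876\right) + \left(2 + 50 - 2500\right) = \left(\left(-480 - 13806\right) + 1876\right) - 2448 = \left(-14286 + 1876\right) - 2448 = -12410 - 2448 = -14858$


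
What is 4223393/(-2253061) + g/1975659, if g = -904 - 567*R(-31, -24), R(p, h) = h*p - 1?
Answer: -9295192949272/4451280242199 ≈ -2.0882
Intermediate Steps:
R(p, h) = -1 + h*p
g = -422185 (g = -904 - 567*(-1 - 24*(-31)) = -904 - 567*(-1 + 744) = -904 - 567*743 = -904 - 421281 = -422185)
4223393/(-2253061) + g/1975659 = 4223393/(-2253061) - 422185/1975659 = 4223393*(-1/2253061) - 422185*1/1975659 = -4223393/2253061 - 422185/1975659 = -9295192949272/4451280242199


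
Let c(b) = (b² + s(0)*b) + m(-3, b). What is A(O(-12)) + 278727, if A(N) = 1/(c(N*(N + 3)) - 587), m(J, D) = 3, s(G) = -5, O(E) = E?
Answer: 2937782581/10540 ≈ 2.7873e+5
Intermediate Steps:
c(b) = 3 + b² - 5*b (c(b) = (b² - 5*b) + 3 = 3 + b² - 5*b)
A(N) = 1/(-584 + N²*(3 + N)² - 5*N*(3 + N)) (A(N) = 1/((3 + (N*(N + 3))² - 5*N*(N + 3)) - 587) = 1/((3 + (N*(3 + N))² - 5*N*(3 + N)) - 587) = 1/((3 + N²*(3 + N)² - 5*N*(3 + N)) - 587) = 1/(-584 + N²*(3 + N)² - 5*N*(3 + N)))
A(O(-12)) + 278727 = 1/(-584 + (-12)²*(3 - 12)² - 5*(-12)*(3 - 12)) + 278727 = 1/(-584 + 144*(-9)² - 5*(-12)*(-9)) + 278727 = 1/(-584 + 144*81 - 540) + 278727 = 1/(-584 + 11664 - 540) + 278727 = 1/10540 + 278727 = 2937782581/10540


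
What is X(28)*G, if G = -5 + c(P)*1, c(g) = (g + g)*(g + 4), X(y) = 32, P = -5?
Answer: 160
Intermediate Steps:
c(g) = 2*g*(4 + g) (c(g) = (2*g)*(4 + g) = 2*g*(4 + g))
G = 5 (G = -5 + (2*(-5)*(4 - 5))*1 = -5 + (2*(-5)*(-1))*1 = -5 + 10*1 = -5 + 10 = 5)
X(28)*G = 32*5 = 160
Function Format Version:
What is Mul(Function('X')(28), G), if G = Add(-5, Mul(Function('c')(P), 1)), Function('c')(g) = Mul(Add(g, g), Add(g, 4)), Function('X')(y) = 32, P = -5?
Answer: 160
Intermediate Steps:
Function('c')(g) = Mul(2, g, Add(4, g)) (Function('c')(g) = Mul(Mul(2, g), Add(4, g)) = Mul(2, g, Add(4, g)))
G = 5 (G = Add(-5, Mul(Mul(2, -5, Add(4, -5)), 1)) = Add(-5, Mul(Mul(2, -5, -1), 1)) = Add(-5, Mul(10, 1)) = Add(-5, 10) = 5)
Mul(Function('X')(28), G) = Mul(32, 5) = 160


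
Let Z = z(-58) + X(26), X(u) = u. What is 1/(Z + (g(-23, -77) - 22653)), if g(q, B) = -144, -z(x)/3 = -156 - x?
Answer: -1/22477 ≈ -4.4490e-5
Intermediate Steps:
z(x) = 468 + 3*x (z(x) = -3*(-156 - x) = 468 + 3*x)
Z = 320 (Z = (468 + 3*(-58)) + 26 = (468 - 174) + 26 = 294 + 26 = 320)
1/(Z + (g(-23, -77) - 22653)) = 1/(320 + (-144 - 22653)) = 1/(320 - 22797) = 1/(-22477) = -1/22477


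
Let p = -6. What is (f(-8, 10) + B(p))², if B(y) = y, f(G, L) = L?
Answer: 16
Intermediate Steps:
(f(-8, 10) + B(p))² = (10 - 6)² = 4² = 16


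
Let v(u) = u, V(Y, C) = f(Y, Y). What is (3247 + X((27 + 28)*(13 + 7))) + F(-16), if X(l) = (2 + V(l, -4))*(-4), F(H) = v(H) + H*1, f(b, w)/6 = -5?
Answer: 3327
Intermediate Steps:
f(b, w) = -30 (f(b, w) = 6*(-5) = -30)
V(Y, C) = -30
F(H) = 2*H (F(H) = H + H*1 = H + H = 2*H)
X(l) = 112 (X(l) = (2 - 30)*(-4) = -28*(-4) = 112)
(3247 + X((27 + 28)*(13 + 7))) + F(-16) = (3247 + 112) + 2*(-16) = 3359 - 32 = 3327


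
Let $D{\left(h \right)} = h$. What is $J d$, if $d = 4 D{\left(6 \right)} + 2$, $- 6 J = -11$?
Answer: $\frac{143}{3} \approx 47.667$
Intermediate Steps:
$J = \frac{11}{6}$ ($J = \left(- \frac{1}{6}\right) \left(-11\right) = \frac{11}{6} \approx 1.8333$)
$d = 26$ ($d = 4 \cdot 6 + 2 = 24 + 2 = 26$)
$J d = \frac{11}{6} \cdot 26 = \frac{143}{3}$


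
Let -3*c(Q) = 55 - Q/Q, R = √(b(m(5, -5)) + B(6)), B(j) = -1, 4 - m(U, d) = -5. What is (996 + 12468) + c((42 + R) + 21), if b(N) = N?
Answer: 13446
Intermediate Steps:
m(U, d) = 9 (m(U, d) = 4 - 1*(-5) = 4 + 5 = 9)
R = 2*√2 (R = √(9 - 1) = √8 = 2*√2 ≈ 2.8284)
c(Q) = -18 (c(Q) = -(55 - Q/Q)/3 = -(55 - 1*1)/3 = -(55 - 1)/3 = -⅓*54 = -18)
(996 + 12468) + c((42 + R) + 21) = (996 + 12468) - 18 = 13464 - 18 = 13446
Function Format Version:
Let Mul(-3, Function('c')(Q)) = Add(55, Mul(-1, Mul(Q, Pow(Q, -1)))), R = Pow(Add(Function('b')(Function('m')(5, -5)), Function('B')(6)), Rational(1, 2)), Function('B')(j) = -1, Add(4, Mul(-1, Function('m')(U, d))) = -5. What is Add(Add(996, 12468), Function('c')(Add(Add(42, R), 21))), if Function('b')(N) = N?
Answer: 13446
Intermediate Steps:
Function('m')(U, d) = 9 (Function('m')(U, d) = Add(4, Mul(-1, -5)) = Add(4, 5) = 9)
R = Mul(2, Pow(2, Rational(1, 2))) (R = Pow(Add(9, -1), Rational(1, 2)) = Pow(8, Rational(1, 2)) = Mul(2, Pow(2, Rational(1, 2))) ≈ 2.8284)
Function('c')(Q) = -18 (Function('c')(Q) = Mul(Rational(-1, 3), Add(55, Mul(-1, Mul(Q, Pow(Q, -1))))) = Mul(Rational(-1, 3), Add(55, Mul(-1, 1))) = Mul(Rational(-1, 3), Add(55, -1)) = Mul(Rational(-1, 3), 54) = -18)
Add(Add(996, 12468), Function('c')(Add(Add(42, R), 21))) = Add(Add(996, 12468), -18) = Add(13464, -18) = 13446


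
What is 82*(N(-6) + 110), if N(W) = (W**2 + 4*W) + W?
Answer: 9512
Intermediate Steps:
N(W) = W**2 + 5*W
82*(N(-6) + 110) = 82*(-6*(5 - 6) + 110) = 82*(-6*(-1) + 110) = 82*(6 + 110) = 82*116 = 9512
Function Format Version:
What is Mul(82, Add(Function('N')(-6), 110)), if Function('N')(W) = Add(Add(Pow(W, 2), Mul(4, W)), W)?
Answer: 9512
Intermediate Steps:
Function('N')(W) = Add(Pow(W, 2), Mul(5, W))
Mul(82, Add(Function('N')(-6), 110)) = Mul(82, Add(Mul(-6, Add(5, -6)), 110)) = Mul(82, Add(Mul(-6, -1), 110)) = Mul(82, Add(6, 110)) = Mul(82, 116) = 9512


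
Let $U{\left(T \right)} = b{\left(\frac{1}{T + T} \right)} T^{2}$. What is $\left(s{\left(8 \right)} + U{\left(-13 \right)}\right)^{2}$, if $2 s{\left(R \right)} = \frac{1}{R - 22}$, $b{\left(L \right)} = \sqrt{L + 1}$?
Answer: $\frac{21530601}{784} - \frac{65 \sqrt{26}}{28} \approx 27451.0$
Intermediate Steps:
$b{\left(L \right)} = \sqrt{1 + L}$
$s{\left(R \right)} = \frac{1}{2 \left(-22 + R\right)}$ ($s{\left(R \right)} = \frac{1}{2 \left(R - 22\right)} = \frac{1}{2 \left(-22 + R\right)}$)
$U{\left(T \right)} = T^{2} \sqrt{1 + \frac{1}{2 T}}$ ($U{\left(T \right)} = \sqrt{1 + \frac{1}{T + T}} T^{2} = \sqrt{1 + \frac{1}{2 T}} T^{2} = T^{2} \sqrt{1 + \frac{1}{2 T}}$)
$\left(s{\left(8 \right)} + U{\left(-13 \right)}\right)^{2} = \left(\frac{1}{2 \left(-22 + 8\right)} + \frac{\left(-13\right)^{2} \sqrt{4 + \frac{2}{-13}}}{2}\right)^{2} = \left(\frac{1}{2 \left(-14\right)} + \frac{1}{2} \cdot 169 \sqrt{4 + 2 \left(- \frac{1}{13}\right)}\right)^{2} = \left(\frac{1}{2} \left(- \frac{1}{14}\right) + \frac{1}{2} \cdot 169 \sqrt{4 - \frac{2}{13}}\right)^{2} = \left(- \frac{1}{28} + \frac{1}{2} \cdot 169 \sqrt{\frac{50}{13}}\right)^{2} = \left(- \frac{1}{28} + \frac{1}{2} \cdot 169 \frac{5 \sqrt{26}}{13}\right)^{2} = \left(- \frac{1}{28} + \frac{65 \sqrt{26}}{2}\right)^{2}$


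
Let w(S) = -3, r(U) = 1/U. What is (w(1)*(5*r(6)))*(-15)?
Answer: 75/2 ≈ 37.500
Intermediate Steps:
r(U) = 1/U
(w(1)*(5*r(6)))*(-15) = -15/6*(-15) = -3*5/6*(-15) = -5/2*(-15) = 75/2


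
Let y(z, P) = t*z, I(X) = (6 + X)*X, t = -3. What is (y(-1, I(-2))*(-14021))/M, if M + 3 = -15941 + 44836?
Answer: -42063/28892 ≈ -1.4559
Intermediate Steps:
I(X) = X*(6 + X)
y(z, P) = -3*z
M = 28892 (M = -3 + (-15941 + 44836) = -3 + 28895 = 28892)
(y(-1, I(-2))*(-14021))/M = (-3*(-1)*(-14021))/28892 = (3*(-14021))*(1/28892) = -42063*1/28892 = -42063/28892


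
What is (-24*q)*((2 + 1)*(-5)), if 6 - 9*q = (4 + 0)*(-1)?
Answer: 400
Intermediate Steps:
q = 10/9 (q = 2/3 - (4 + 0)*(-1)/9 = 2/3 - 4*(-1)/9 = 2/3 - 1/9*(-4) = 2/3 + 4/9 = 10/9 ≈ 1.1111)
(-24*q)*((2 + 1)*(-5)) = (-24*10/9)*((2 + 1)*(-5)) = -80*(-5) = -80/3*(-15) = 400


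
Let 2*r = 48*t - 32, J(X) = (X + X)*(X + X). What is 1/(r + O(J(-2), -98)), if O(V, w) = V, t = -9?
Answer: -1/216 ≈ -0.0046296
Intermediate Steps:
J(X) = 4*X**2 (J(X) = (2*X)*(2*X) = 4*X**2)
r = -232 (r = (48*(-9) - 32)/2 = (-432 - 32)/2 = (1/2)*(-464) = -232)
1/(r + O(J(-2), -98)) = 1/(-232 + 4*(-2)**2) = 1/(-232 + 4*4) = 1/(-232 + 16) = 1/(-216) = -1/216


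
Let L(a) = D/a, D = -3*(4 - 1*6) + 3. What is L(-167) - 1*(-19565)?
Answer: 3267346/167 ≈ 19565.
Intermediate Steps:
D = 9 (D = -3*(4 - 6) + 3 = -3*(-2) + 3 = 6 + 3 = 9)
L(a) = 9/a
L(-167) - 1*(-19565) = 9/(-167) - 1*(-19565) = 9*(-1/167) + 19565 = -9/167 + 19565 = 3267346/167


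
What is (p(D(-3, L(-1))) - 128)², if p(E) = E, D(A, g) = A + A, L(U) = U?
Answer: 17956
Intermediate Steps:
D(A, g) = 2*A
(p(D(-3, L(-1))) - 128)² = (2*(-3) - 128)² = (-6 - 128)² = (-134)² = 17956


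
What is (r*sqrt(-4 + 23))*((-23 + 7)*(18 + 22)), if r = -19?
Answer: 12160*sqrt(19) ≈ 53004.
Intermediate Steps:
(r*sqrt(-4 + 23))*((-23 + 7)*(18 + 22)) = (-19*sqrt(-4 + 23))*((-23 + 7)*(18 + 22)) = (-19*sqrt(19))*(-16*40) = -19*sqrt(19)*(-640) = 12160*sqrt(19)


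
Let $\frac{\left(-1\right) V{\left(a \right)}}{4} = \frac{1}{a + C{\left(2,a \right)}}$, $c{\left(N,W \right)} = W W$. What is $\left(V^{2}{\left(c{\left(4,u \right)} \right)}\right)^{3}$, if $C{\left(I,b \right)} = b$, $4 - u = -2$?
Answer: $\frac{1}{34012224} \approx 2.9401 \cdot 10^{-8}$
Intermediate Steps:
$u = 6$ ($u = 4 - -2 = 4 + 2 = 6$)
$c{\left(N,W \right)} = W^{2}$
$V{\left(a \right)} = - \frac{2}{a}$ ($V{\left(a \right)} = - \frac{4}{a + a} = - \frac{4}{2 a} = - 4 \frac{1}{2 a} = - \frac{2}{a}$)
$\left(V^{2}{\left(c{\left(4,u \right)} \right)}\right)^{3} = \left(\left(- \frac{2}{6^{2}}\right)^{2}\right)^{3} = \left(\left(- \frac{2}{36}\right)^{2}\right)^{3} = \left(\left(\left(-2\right) \frac{1}{36}\right)^{2}\right)^{3} = \left(\left(- \frac{1}{18}\right)^{2}\right)^{3} = \left(\frac{1}{324}\right)^{3} = \frac{1}{34012224}$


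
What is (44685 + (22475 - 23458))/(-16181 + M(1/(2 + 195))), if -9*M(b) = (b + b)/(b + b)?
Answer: -196659/72815 ≈ -2.7008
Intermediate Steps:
M(b) = -⅑ (M(b) = -(b + b)/(9*(b + b)) = -2*b/(9*(2*b)) = -2*b*1/(2*b)/9 = -⅑*1 = -⅑)
(44685 + (22475 - 23458))/(-16181 + M(1/(2 + 195))) = (44685 + (22475 - 23458))/(-16181 - ⅑) = (44685 - 983)/(-145630/9) = 43702*(-9/145630) = -196659/72815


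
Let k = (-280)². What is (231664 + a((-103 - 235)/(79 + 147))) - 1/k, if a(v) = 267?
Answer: 18183390399/78400 ≈ 2.3193e+5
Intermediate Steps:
k = 78400
(231664 + a((-103 - 235)/(79 + 147))) - 1/k = (231664 + 267) - 1/78400 = 231931 - 1*1/78400 = 231931 - 1/78400 = 18183390399/78400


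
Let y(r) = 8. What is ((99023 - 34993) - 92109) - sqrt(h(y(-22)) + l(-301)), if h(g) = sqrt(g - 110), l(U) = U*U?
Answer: -28079 - sqrt(90601 + I*sqrt(102)) ≈ -28380.0 - 0.016777*I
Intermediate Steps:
l(U) = U**2
h(g) = sqrt(-110 + g)
((99023 - 34993) - 92109) - sqrt(h(y(-22)) + l(-301)) = ((99023 - 34993) - 92109) - sqrt(sqrt(-110 + 8) + (-301)**2) = (64030 - 92109) - sqrt(sqrt(-102) + 90601) = -28079 - sqrt(I*sqrt(102) + 90601) = -28079 - sqrt(90601 + I*sqrt(102))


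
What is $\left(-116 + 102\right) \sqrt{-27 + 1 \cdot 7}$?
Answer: $- 28 i \sqrt{5} \approx - 62.61 i$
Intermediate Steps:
$\left(-116 + 102\right) \sqrt{-27 + 1 \cdot 7} = - 14 \sqrt{-27 + 7} = - 14 \sqrt{-20} = - 14 \cdot 2 i \sqrt{5} = - 28 i \sqrt{5}$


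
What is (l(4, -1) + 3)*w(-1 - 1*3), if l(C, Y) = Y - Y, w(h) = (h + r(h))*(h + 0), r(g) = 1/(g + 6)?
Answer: 42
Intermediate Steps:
r(g) = 1/(6 + g)
w(h) = h*(h + 1/(6 + h)) (w(h) = (h + 1/(6 + h))*(h + 0) = (h + 1/(6 + h))*h = h*(h + 1/(6 + h)))
l(C, Y) = 0
(l(4, -1) + 3)*w(-1 - 1*3) = (0 + 3)*((-1 - 1*3)*(1 + (-1 - 1*3)*(6 + (-1 - 1*3)))/(6 + (-1 - 1*3))) = 3*((-1 - 3)*(1 + (-1 - 3)*(6 + (-1 - 3)))/(6 + (-1 - 3))) = 3*(-4*(1 - 4*(6 - 4))/(6 - 4)) = 3*(-4*(1 - 4*2)/2) = 3*(-4*½*(1 - 8)) = 3*(-4*½*(-7)) = 3*14 = 42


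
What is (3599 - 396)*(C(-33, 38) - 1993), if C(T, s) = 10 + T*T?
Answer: -2863482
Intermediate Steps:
C(T, s) = 10 + T**2
(3599 - 396)*(C(-33, 38) - 1993) = (3599 - 396)*((10 + (-33)**2) - 1993) = 3203*((10 + 1089) - 1993) = 3203*(1099 - 1993) = 3203*(-894) = -2863482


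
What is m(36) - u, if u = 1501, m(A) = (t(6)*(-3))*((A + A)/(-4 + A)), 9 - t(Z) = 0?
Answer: -6247/4 ≈ -1561.8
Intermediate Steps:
t(Z) = 9 (t(Z) = 9 - 1*0 = 9 + 0 = 9)
m(A) = -54*A/(-4 + A) (m(A) = (9*(-3))*((A + A)/(-4 + A)) = -27*2*A/(-4 + A) = -54*A/(-4 + A))
m(36) - u = -54*36/(-4 + 36) - 1*1501 = -54*36/32 - 1501 = -54*36*1/32 - 1501 = -243/4 - 1501 = -6247/4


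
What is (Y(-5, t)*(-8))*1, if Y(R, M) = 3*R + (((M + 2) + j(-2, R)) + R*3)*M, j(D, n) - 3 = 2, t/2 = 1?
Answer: 216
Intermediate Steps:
t = 2 (t = 2*1 = 2)
j(D, n) = 5 (j(D, n) = 3 + 2 = 5)
Y(R, M) = 3*R + M*(7 + M + 3*R) (Y(R, M) = 3*R + (((M + 2) + 5) + R*3)*M = 3*R + (((2 + M) + 5) + 3*R)*M = 3*R + ((7 + M) + 3*R)*M = 3*R + (7 + M + 3*R)*M = 3*R + M*(7 + M + 3*R))
(Y(-5, t)*(-8))*1 = ((2² + 3*(-5) + 7*2 + 3*2*(-5))*(-8))*1 = ((4 - 15 + 14 - 30)*(-8))*1 = -27*(-8)*1 = 216*1 = 216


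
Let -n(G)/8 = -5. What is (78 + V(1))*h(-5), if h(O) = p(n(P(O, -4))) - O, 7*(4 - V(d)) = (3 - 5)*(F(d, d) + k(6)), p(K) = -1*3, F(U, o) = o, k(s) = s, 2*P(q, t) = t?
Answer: 168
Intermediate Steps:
P(q, t) = t/2
n(G) = 40 (n(G) = -8*(-5) = 40)
p(K) = -3
V(d) = 40/7 + 2*d/7 (V(d) = 4 - (3 - 5)*(d + 6)/7 = 4 - (-2)*(6 + d)/7 = 4 - (-12 - 2*d)/7 = 4 + (12/7 + 2*d/7) = 40/7 + 2*d/7)
h(O) = -3 - O
(78 + V(1))*h(-5) = (78 + (40/7 + (2/7)*1))*(-3 - 1*(-5)) = (78 + (40/7 + 2/7))*(-3 + 5) = (78 + 6)*2 = 84*2 = 168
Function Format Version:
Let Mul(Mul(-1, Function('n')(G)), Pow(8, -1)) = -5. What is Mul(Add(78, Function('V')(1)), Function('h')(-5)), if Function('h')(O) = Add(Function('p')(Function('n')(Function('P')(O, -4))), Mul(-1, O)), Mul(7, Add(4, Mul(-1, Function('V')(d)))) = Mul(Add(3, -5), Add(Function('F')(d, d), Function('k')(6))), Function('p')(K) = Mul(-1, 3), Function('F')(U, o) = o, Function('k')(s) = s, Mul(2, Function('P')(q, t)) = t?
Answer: 168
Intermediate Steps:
Function('P')(q, t) = Mul(Rational(1, 2), t)
Function('n')(G) = 40 (Function('n')(G) = Mul(-8, -5) = 40)
Function('p')(K) = -3
Function('V')(d) = Add(Rational(40, 7), Mul(Rational(2, 7), d)) (Function('V')(d) = Add(4, Mul(Rational(-1, 7), Mul(Add(3, -5), Add(d, 6)))) = Add(4, Mul(Rational(-1, 7), Mul(-2, Add(6, d)))) = Add(4, Mul(Rational(-1, 7), Add(-12, Mul(-2, d)))) = Add(4, Add(Rational(12, 7), Mul(Rational(2, 7), d))) = Add(Rational(40, 7), Mul(Rational(2, 7), d)))
Function('h')(O) = Add(-3, Mul(-1, O))
Mul(Add(78, Function('V')(1)), Function('h')(-5)) = Mul(Add(78, Add(Rational(40, 7), Mul(Rational(2, 7), 1))), Add(-3, Mul(-1, -5))) = Mul(Add(78, Add(Rational(40, 7), Rational(2, 7))), Add(-3, 5)) = Mul(Add(78, 6), 2) = Mul(84, 2) = 168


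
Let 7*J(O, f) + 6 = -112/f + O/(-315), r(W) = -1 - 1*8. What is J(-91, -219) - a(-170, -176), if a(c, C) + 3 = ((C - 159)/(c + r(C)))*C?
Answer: 1365076016/4116105 ≈ 331.64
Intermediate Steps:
r(W) = -9 (r(W) = -1 - 8 = -9)
J(O, f) = -6/7 - 16/f - O/2205 (J(O, f) = -6/7 + (-112/f + O/(-315))/7 = -6/7 + (-112/f + O*(-1/315))/7 = -6/7 + (-112/f - O/315)/7 = -6/7 + (-16/f - O/2205) = -6/7 - 16/f - O/2205)
a(c, C) = -3 + C*(-159 + C)/(-9 + c) (a(c, C) = -3 + ((C - 159)/(c - 9))*C = -3 + ((-159 + C)/(-9 + c))*C = -3 + C*(-159 + C)/(-9 + c))
J(-91, -219) - a(-170, -176) = (1/2205)*(-35280 - 1*(-219)*(1890 - 91))/(-219) - (27 + (-176)**2 - 159*(-176) - 3*(-170))/(-9 - 170) = (1/2205)*(-1/219)*(-35280 - 1*(-219)*1799) - (27 + 30976 + 27984 + 510)/(-179) = (1/2205)*(-1/219)*(-35280 + 393981) - (-1)*59497/179 = (1/2205)*(-1/219)*358701 - 1*(-59497/179) = -17081/22995 + 59497/179 = 1365076016/4116105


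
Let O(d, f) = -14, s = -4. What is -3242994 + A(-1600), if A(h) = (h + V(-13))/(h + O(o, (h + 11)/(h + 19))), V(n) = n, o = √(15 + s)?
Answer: -5234190703/1614 ≈ -3.2430e+6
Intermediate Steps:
o = √11 (o = √(15 - 4) = √11 ≈ 3.3166)
A(h) = (-13 + h)/(-14 + h) (A(h) = (h - 13)/(h - 14) = (-13 + h)/(-14 + h))
-3242994 + A(-1600) = -3242994 + (-13 - 1600)/(-14 - 1600) = -3242994 - 1613/(-1614) = -3242994 - 1/1614*(-1613) = -3242994 + 1613/1614 = -5234190703/1614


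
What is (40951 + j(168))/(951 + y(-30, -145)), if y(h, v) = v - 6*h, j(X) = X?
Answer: 41119/986 ≈ 41.703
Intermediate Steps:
(40951 + j(168))/(951 + y(-30, -145)) = (40951 + 168)/(951 + (-145 - 6*(-30))) = 41119/(951 + (-145 + 180)) = 41119/(951 + 35) = 41119/986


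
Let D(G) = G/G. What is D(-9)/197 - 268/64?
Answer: -13183/3152 ≈ -4.1824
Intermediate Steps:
D(G) = 1
D(-9)/197 - 268/64 = 1/197 - 268/64 = 1*(1/197) - 268*1/64 = 1/197 - 67/16 = -13183/3152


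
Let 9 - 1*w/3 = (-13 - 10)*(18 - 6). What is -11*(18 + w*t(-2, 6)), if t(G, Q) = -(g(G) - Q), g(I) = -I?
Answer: -37818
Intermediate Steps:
t(G, Q) = G + Q (t(G, Q) = -(-G - Q) = G + Q)
w = 855 (w = 27 - 3*(-13 - 10)*(18 - 6) = 27 - (-69)*12 = 27 - 3*(-276) = 27 + 828 = 855)
-11*(18 + w*t(-2, 6)) = -11*(18 + 855*(-2 + 6)) = -11*(18 + 855*4) = -11*(18 + 3420) = -11*3438 = -37818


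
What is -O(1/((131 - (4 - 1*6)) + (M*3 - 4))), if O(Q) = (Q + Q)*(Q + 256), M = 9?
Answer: -39937/12168 ≈ -3.2821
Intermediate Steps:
O(Q) = 2*Q*(256 + Q) (O(Q) = (2*Q)*(256 + Q) = 2*Q*(256 + Q))
-O(1/((131 - (4 - 1*6)) + (M*3 - 4))) = -2*(256 + 1/((131 - (4 - 1*6)) + (9*3 - 4)))/((131 - (4 - 1*6)) + (9*3 - 4)) = -2*(256 + 1/((131 - (4 - 6)) + (27 - 4)))/((131 - (4 - 6)) + (27 - 4)) = -2*(256 + 1/((131 - 1*(-2)) + 23))/((131 - 1*(-2)) + 23) = -2*(256 + 1/((131 + 2) + 23))/((131 + 2) + 23) = -2*(256 + 1/(133 + 23))/(133 + 23) = -2*(256 + 1/156)/156 = -2*39937/(156*156) = -1*39937/12168 = -39937/12168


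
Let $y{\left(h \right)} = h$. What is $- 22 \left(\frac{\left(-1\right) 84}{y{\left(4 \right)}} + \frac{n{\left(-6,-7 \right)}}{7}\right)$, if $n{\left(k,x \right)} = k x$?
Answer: $330$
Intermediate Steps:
$- 22 \left(\frac{\left(-1\right) 84}{y{\left(4 \right)}} + \frac{n{\left(-6,-7 \right)}}{7}\right) = - 22 \left(\frac{\left(-1\right) 84}{4} + \frac{\left(-6\right) \left(-7\right)}{7}\right) = - 22 \left(\left(-84\right) \frac{1}{4} + 42 \cdot \frac{1}{7}\right) = - 22 \left(-21 + 6\right) = \left(-22\right) \left(-15\right) = 330$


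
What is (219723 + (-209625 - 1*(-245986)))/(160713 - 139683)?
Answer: 128042/10515 ≈ 12.177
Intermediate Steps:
(219723 + (-209625 - 1*(-245986)))/(160713 - 139683) = (219723 + (-209625 + 245986))/21030 = (219723 + 36361)*(1/21030) = 256084*(1/21030) = 128042/10515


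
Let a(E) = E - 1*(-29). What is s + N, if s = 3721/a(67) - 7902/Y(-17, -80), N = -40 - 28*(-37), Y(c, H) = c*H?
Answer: 8396233/8160 ≈ 1028.9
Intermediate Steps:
a(E) = 29 + E (a(E) = E + 29 = 29 + E)
Y(c, H) = H*c
N = 996 (N = -40 + 1036 = 996)
s = 268873/8160 (s = 3721/(29 + 67) - 7902/((-80*(-17))) = 3721/96 - 7902/1360 = 3721*(1/96) - 7902*1/1360 = 3721/96 - 3951/680 = 268873/8160 ≈ 32.950)
s + N = 268873/8160 + 996 = 8396233/8160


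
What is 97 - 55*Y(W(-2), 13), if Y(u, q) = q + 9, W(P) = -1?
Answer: -1113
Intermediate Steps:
Y(u, q) = 9 + q
97 - 55*Y(W(-2), 13) = 97 - 55*(9 + 13) = 97 - 55*22 = 97 - 1210 = -1113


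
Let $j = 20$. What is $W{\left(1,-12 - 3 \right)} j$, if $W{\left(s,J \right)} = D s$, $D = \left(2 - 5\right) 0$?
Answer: $0$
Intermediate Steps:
$D = 0$ ($D = \left(-3\right) 0 = 0$)
$W{\left(s,J \right)} = 0$ ($W{\left(s,J \right)} = 0 s = 0$)
$W{\left(1,-12 - 3 \right)} j = 0 \cdot 20 = 0$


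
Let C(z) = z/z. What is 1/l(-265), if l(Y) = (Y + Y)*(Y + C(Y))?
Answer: 1/139920 ≈ 7.1469e-6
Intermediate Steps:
C(z) = 1
l(Y) = 2*Y*(1 + Y) (l(Y) = (Y + Y)*(Y + 1) = (2*Y)*(1 + Y) = 2*Y*(1 + Y))
1/l(-265) = 1/(2*(-265)*(1 - 265)) = 1/(2*(-265)*(-264)) = 1/139920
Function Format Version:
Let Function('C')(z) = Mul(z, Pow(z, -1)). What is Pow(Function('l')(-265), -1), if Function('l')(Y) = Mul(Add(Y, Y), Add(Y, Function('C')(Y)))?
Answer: Rational(1, 139920) ≈ 7.1469e-6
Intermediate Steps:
Function('C')(z) = 1
Function('l')(Y) = Mul(2, Y, Add(1, Y)) (Function('l')(Y) = Mul(Add(Y, Y), Add(Y, 1)) = Mul(Mul(2, Y), Add(1, Y)) = Mul(2, Y, Add(1, Y)))
Pow(Function('l')(-265), -1) = Pow(Mul(2, -265, Add(1, -265)), -1) = Pow(Mul(2, -265, -264), -1) = Pow(139920, -1) = Rational(1, 139920)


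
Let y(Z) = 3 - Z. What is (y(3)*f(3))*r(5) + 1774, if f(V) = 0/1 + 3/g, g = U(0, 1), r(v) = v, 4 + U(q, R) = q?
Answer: 1774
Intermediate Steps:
U(q, R) = -4 + q
g = -4 (g = -4 + 0 = -4)
f(V) = -¾ (f(V) = 0/1 + 3/(-4) = 0*1 + 3*(-¼) = 0 - ¾ = -¾)
(y(3)*f(3))*r(5) + 1774 = ((3 - 1*3)*(-¾))*5 + 1774 = ((3 - 3)*(-¾))*5 + 1774 = (0*(-¾))*5 + 1774 = 0*5 + 1774 = 0 + 1774 = 1774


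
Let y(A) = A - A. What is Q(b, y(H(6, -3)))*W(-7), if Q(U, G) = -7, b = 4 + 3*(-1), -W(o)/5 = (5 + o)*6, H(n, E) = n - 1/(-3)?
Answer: -420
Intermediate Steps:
H(n, E) = ⅓ + n (H(n, E) = n - 1*(-⅓) = n + ⅓ = ⅓ + n)
y(A) = 0
W(o) = -150 - 30*o (W(o) = -5*(5 + o)*6 = -5*(30 + 6*o) = -150 - 30*o)
b = 1 (b = 4 - 3 = 1)
Q(b, y(H(6, -3)))*W(-7) = -7*(-150 - 30*(-7)) = -7*(-150 + 210) = -7*60 = -420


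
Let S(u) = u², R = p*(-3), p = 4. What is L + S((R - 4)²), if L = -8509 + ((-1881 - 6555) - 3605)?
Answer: 44986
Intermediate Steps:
R = -12 (R = 4*(-3) = -12)
L = -20550 (L = -8509 + (-8436 - 3605) = -8509 - 12041 = -20550)
L + S((R - 4)²) = -20550 + ((-12 - 4)²)² = -20550 + ((-16)²)² = -20550 + 256² = -20550 + 65536 = 44986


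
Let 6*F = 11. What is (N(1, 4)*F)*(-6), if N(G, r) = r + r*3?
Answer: -176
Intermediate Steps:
N(G, r) = 4*r (N(G, r) = r + 3*r = 4*r)
F = 11/6 (F = (⅙)*11 = 11/6 ≈ 1.8333)
(N(1, 4)*F)*(-6) = ((4*4)*(11/6))*(-6) = (16*(11/6))*(-6) = (88/3)*(-6) = -176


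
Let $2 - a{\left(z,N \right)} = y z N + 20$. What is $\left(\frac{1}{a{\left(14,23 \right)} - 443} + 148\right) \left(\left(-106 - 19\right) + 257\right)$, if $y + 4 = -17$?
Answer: $\frac{123096468}{6301} \approx 19536.0$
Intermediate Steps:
$y = -21$ ($y = -4 - 17 = -21$)
$a{\left(z,N \right)} = -18 + 21 N z$ ($a{\left(z,N \right)} = 2 - \left(- 21 z N + 20\right) = 2 - \left(- 21 N z + 20\right) = 2 - \left(20 - 21 N z\right) = 2 + \left(-20 + 21 N z\right) = -18 + 21 N z$)
$\left(\frac{1}{a{\left(14,23 \right)} - 443} + 148\right) \left(\left(-106 - 19\right) + 257\right) = \left(\frac{1}{\left(-18 + 21 \cdot 23 \cdot 14\right) - 443} + 148\right) \left(\left(-106 - 19\right) + 257\right) = \left(\frac{1}{\left(-18 + 6762\right) - 443} + 148\right) \left(\left(-106 - 19\right) + 257\right) = \left(\frac{1}{6744 - 443} + 148\right) \left(-125 + 257\right) = \left(\frac{1}{6301} + 148\right) 132 = \frac{932549}{6301} \cdot 132 = \frac{123096468}{6301}$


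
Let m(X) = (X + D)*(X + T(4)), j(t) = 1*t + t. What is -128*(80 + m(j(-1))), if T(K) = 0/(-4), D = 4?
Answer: -9728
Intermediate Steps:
T(K) = 0 (T(K) = 0*(-1/4) = 0)
j(t) = 2*t (j(t) = t + t = 2*t)
m(X) = X*(4 + X) (m(X) = (X + 4)*(X + 0) = (4 + X)*X = X*(4 + X))
-128*(80 + m(j(-1))) = -128*(80 + (2*(-1))*(4 + 2*(-1))) = -128*(80 - 2*(4 - 2)) = -128*(80 - 2*2) = -128*(80 - 4) = -128*76 = -9728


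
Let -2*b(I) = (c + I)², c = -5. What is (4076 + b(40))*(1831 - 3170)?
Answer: -9275253/2 ≈ -4.6376e+6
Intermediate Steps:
b(I) = -(-5 + I)²/2
(4076 + b(40))*(1831 - 3170) = (4076 - (-5 + 40)²/2)*(1831 - 3170) = (4076 - ½*35²)*(-1339) = (4076 - ½*1225)*(-1339) = (4076 - 1225/2)*(-1339) = (6927/2)*(-1339) = -9275253/2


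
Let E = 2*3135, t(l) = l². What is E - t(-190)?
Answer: -29830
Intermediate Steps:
E = 6270
E - t(-190) = 6270 - 1*(-190)² = 6270 - 1*36100 = 6270 - 36100 = -29830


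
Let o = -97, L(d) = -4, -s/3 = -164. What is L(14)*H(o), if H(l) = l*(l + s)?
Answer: 153260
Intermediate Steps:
s = 492 (s = -3*(-164) = 492)
H(l) = l*(492 + l) (H(l) = l*(l + 492) = l*(492 + l))
L(14)*H(o) = -(-388)*(492 - 97) = -(-388)*395 = -4*(-38315) = 153260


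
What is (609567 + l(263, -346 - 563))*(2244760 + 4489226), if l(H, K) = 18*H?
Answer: 4136694333786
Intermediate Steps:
(609567 + l(263, -346 - 563))*(2244760 + 4489226) = (609567 + 18*263)*(2244760 + 4489226) = (609567 + 4734)*6733986 = 614301*6733986 = 4136694333786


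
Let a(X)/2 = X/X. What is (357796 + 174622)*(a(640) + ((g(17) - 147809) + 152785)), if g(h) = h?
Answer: 2659427910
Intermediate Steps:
a(X) = 2 (a(X) = 2*(X/X) = 2*1 = 2)
(357796 + 174622)*(a(640) + ((g(17) - 147809) + 152785)) = (357796 + 174622)*(2 + ((17 - 147809) + 152785)) = 532418*(2 + (-147792 + 152785)) = 532418*(2 + 4993) = 532418*4995 = 2659427910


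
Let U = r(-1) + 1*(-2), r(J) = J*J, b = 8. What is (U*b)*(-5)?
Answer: 40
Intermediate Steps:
r(J) = J²
U = -1 (U = (-1)² + 1*(-2) = 1 - 2 = -1)
(U*b)*(-5) = -1*8*(-5) = -8*(-5) = 40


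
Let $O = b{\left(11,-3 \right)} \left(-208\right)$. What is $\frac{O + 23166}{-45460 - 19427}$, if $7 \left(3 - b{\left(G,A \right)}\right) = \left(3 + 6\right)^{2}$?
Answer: $- \frac{58214}{151403} \approx -0.3845$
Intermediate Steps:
$b{\left(G,A \right)} = - \frac{60}{7}$ ($b{\left(G,A \right)} = 3 - \frac{\left(3 + 6\right)^{2}}{7} = 3 - \frac{9^{2}}{7} = 3 - \frac{81}{7} = - \frac{60}{7}$)
$O = \frac{12480}{7}$ ($O = \left(- \frac{60}{7}\right) \left(-208\right) = \frac{12480}{7} \approx 1782.9$)
$\frac{O + 23166}{-45460 - 19427} = \frac{\frac{12480}{7} + 23166}{-45460 - 19427} = \frac{174642}{7 \left(-64887\right)} = \frac{174642}{7} \left(- \frac{1}{64887}\right) = - \frac{58214}{151403}$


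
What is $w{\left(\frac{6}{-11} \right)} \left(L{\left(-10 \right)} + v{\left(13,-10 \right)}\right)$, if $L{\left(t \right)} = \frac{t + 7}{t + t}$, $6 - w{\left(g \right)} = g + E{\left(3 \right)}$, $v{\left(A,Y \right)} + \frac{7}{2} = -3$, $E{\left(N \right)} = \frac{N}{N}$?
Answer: $- \frac{7747}{220} \approx -35.214$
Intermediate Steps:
$E{\left(N \right)} = 1$
$v{\left(A,Y \right)} = - \frac{13}{2}$ ($v{\left(A,Y \right)} = - \frac{7}{2} - 3 = - \frac{13}{2}$)
$w{\left(g \right)} = 5 - g$ ($w{\left(g \right)} = 6 - \left(g + 1\right) = 6 - \left(1 + g\right) = 5 - g$)
$L{\left(t \right)} = \frac{7 + t}{2 t}$
$w{\left(\frac{6}{-11} \right)} \left(L{\left(-10 \right)} + v{\left(13,-10 \right)}\right) = \left(5 - \frac{6}{-11}\right) \left(\frac{7 - 10}{2 \left(-10\right)} - \frac{13}{2}\right) = \left(5 - 6 \left(- \frac{1}{11}\right)\right) \left(\frac{1}{2} \left(- \frac{1}{10}\right) \left(-3\right) - \frac{13}{2}\right) = \left(5 - - \frac{6}{11}\right) \left(\frac{3}{20} - \frac{13}{2}\right) = \left(5 + \frac{6}{11}\right) \left(- \frac{127}{20}\right) = \frac{61}{11} \left(- \frac{127}{20}\right) = - \frac{7747}{220}$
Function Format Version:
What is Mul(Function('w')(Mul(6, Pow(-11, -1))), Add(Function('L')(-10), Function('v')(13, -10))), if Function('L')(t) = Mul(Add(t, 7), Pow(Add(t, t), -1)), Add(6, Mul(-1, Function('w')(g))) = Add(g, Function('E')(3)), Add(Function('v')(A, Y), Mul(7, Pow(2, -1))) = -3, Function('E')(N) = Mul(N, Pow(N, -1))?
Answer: Rational(-7747, 220) ≈ -35.214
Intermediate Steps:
Function('E')(N) = 1
Function('v')(A, Y) = Rational(-13, 2) (Function('v')(A, Y) = Add(Rational(-7, 2), -3) = Rational(-13, 2))
Function('w')(g) = Add(5, Mul(-1, g)) (Function('w')(g) = Add(6, Mul(-1, Add(g, 1))) = Add(6, Mul(-1, Add(1, g))) = Add(6, Add(-1, Mul(-1, g))) = Add(5, Mul(-1, g)))
Function('L')(t) = Mul(Rational(1, 2), Pow(t, -1), Add(7, t)) (Function('L')(t) = Mul(Add(7, t), Pow(Mul(2, t), -1)) = Mul(Add(7, t), Mul(Rational(1, 2), Pow(t, -1))) = Mul(Rational(1, 2), Pow(t, -1), Add(7, t)))
Mul(Function('w')(Mul(6, Pow(-11, -1))), Add(Function('L')(-10), Function('v')(13, -10))) = Mul(Add(5, Mul(-1, Mul(6, Pow(-11, -1)))), Add(Mul(Rational(1, 2), Pow(-10, -1), Add(7, -10)), Rational(-13, 2))) = Mul(Add(5, Mul(-1, Mul(6, Rational(-1, 11)))), Add(Mul(Rational(1, 2), Rational(-1, 10), -3), Rational(-13, 2))) = Mul(Add(5, Mul(-1, Rational(-6, 11))), Add(Rational(3, 20), Rational(-13, 2))) = Mul(Add(5, Rational(6, 11)), Rational(-127, 20)) = Mul(Rational(61, 11), Rational(-127, 20)) = Rational(-7747, 220)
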